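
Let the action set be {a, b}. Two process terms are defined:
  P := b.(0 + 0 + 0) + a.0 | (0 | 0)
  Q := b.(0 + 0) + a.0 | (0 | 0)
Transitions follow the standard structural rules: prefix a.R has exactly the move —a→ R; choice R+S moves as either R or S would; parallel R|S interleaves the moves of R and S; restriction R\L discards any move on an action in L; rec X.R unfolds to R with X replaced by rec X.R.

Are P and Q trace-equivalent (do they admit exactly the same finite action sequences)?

P's transition system — 3 states:
  u0 = b.(0 + 0 + 0) + a.0 | (0 | 0) | --a--▸ u1, --b--▸ u2
  u1 = 0 | (0 | 0) | (no moves)
  u2 = 0 + 0 + 0 | (no moves)
Q's transition system — 3 states:
  v0 = b.(0 + 0) + a.0 | (0 | 0) | --a--▸ v1, --b--▸ v2
  v1 = 0 | (0 | 0) | (no moves)
  v2 = 0 + 0 | (no moves)
Partition-refinement fixed point:
  B0 = {u0, v0}
  B1 = {u1, u2, v1, v2}
u0 ∈ B0, v0 ∈ B0 → same block
Bisimilar ⇒ trace-equivalent.

YES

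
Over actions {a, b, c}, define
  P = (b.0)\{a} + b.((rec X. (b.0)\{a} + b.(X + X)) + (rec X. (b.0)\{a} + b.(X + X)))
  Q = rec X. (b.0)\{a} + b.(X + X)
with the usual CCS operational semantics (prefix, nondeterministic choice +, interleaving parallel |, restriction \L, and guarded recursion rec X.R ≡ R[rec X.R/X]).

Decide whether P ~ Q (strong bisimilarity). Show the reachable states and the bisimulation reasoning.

P ~ Q

Reachable graph of P (3 states):
  u0 = (b.0)\{a} + b.((rec X. (b.0)\{a} + b.(X + X)) + (rec X. (b.0)\{a} + b.(X + X))) ⊢ -b-> u1, -b-> u2
  u1 = (rec X. (b.0)\{a} + b.(X + X)) + (rec X. (b.0)\{a} + b.(X + X)) ⊢ -b-> u1, -b-> u2
  u2 = 0\{a} ⊢ ∅
Reachable graph of Q (3 states):
  v0 = rec X. (b.0)\{a} + b.(X + X) ⊢ -b-> v1, -b-> v2
  v1 = (rec X. (b.0)\{a} + b.(X + X)) + (rec X. (b.0)\{a} + b.(X + X)) ⊢ -b-> v1, -b-> v2
  v2 = 0\{a} ⊢ ∅
Coarsest stable partition (strong bisimilarity classes):
  B0 = {u0, u1, v0, v1}
  B1 = {u2, v2}
u0 ∈ B0, v0 ∈ B0 → same block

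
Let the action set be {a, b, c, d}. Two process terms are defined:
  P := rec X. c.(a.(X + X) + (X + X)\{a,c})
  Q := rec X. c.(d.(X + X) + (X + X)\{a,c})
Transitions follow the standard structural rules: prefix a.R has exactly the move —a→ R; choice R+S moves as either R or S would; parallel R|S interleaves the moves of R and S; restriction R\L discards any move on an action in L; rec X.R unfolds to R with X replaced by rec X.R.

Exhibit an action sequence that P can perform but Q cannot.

Reachable graph of P (3 states):
  s0 = rec X. c.(a.(X + X) + (X + X)\{a,c}) → -c-> s1
  s1 = a.((rec X. c.(a.(X + X) + (X + X)\{a,c})) + (rec X. c.(a.(X + X) + (X + X)\{a,c}))) + ((rec X. c.(a.(X + X) + (X + X)\{a,c})) + (rec X. c.(a.(X + X) + (X + X)\{a,c})))\{a,c} → -a-> s2
  s2 = (rec X. c.(a.(X + X) + (X + X)\{a,c})) + (rec X. c.(a.(X + X) + (X + X)\{a,c})) → -c-> s1
Reachable graph of Q (3 states):
  t0 = rec X. c.(d.(X + X) + (X + X)\{a,c}) → -c-> t1
  t1 = d.((rec X. c.(d.(X + X) + (X + X)\{a,c})) + (rec X. c.(d.(X + X) + (X + X)\{a,c}))) + ((rec X. c.(d.(X + X) + (X + X)\{a,c})) + (rec X. c.(d.(X + X) + (X + X)\{a,c})))\{a,c} → -d-> t2
  t2 = (rec X. c.(d.(X + X) + (X + X)\{a,c})) + (rec X. c.(d.(X + X) + (X + X)\{a,c})) → -c-> t1
Trace ⟨ca⟩ through P, begin at {s0}:
  [1] c ⇒ {s1}
  [2] a ⇒ {s2}
  — P admits the full trace.
Trace ⟨ca⟩ through Q, begin at {t0}:
  [1] c ⇒ {t1}
  [2] a ⇒ ∅ (Q stuck)

ca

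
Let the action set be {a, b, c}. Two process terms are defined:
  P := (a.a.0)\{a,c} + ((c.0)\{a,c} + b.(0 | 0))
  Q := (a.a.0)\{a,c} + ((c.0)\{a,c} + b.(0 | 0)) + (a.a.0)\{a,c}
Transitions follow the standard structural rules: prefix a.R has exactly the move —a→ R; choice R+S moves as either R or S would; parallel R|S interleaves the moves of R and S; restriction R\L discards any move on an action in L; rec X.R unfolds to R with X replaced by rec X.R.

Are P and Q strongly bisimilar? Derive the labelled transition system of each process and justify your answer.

Reachable graph of P (2 states):
  p0 = (a.a.0)\{a,c} + ((c.0)\{a,c} + b.(0 | 0)) ⊢ --b--▸ p1
  p1 = 0 | 0 ⊢ deadlocked
Reachable graph of Q (2 states):
  q0 = (a.a.0)\{a,c} + ((c.0)\{a,c} + b.(0 | 0)) + (a.a.0)\{a,c} ⊢ --b--▸ q1
  q1 = 0 | 0 ⊢ deadlocked
Partition-refinement fixed point:
  B0 = {p0, q0}
  B1 = {p1, q1}
p0 ∈ B0, q0 ∈ B0 → same block

P ~ Q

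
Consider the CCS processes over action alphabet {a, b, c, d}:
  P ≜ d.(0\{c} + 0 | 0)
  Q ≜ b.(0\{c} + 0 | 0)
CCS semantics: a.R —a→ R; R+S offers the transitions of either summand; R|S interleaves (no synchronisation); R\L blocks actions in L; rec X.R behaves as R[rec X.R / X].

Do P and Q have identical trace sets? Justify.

P's transition system — 2 states:
  s0 = d.(0\{c} + 0 | 0) ⊢ =d=> s1
  s1 = 0\{c} + 0 | 0 ⊢ ·
Q's transition system — 2 states:
  t0 = b.(0\{c} + 0 | 0) ⊢ =b=> t1
  t1 = 0\{c} + 0 | 0 ⊢ ·
Run σ = ⟨d⟩ on P: start {s0}
  after d @ step 1: {s1}
  — P admits the full trace.
Run σ = ⟨d⟩ on Q: start {t0}
  after d @ step 1: ∅  — Q cannot continue

traces(P) ≠ traces(Q) — witness ⟨d⟩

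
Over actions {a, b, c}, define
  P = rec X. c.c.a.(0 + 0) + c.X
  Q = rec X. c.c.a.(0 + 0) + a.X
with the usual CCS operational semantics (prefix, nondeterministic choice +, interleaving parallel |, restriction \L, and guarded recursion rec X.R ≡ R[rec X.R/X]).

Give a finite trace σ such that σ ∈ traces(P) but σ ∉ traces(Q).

ccc

Reachable graph of P (4 states):
  m0 = rec X. c.c.a.(0 + 0) + c.X :: --c--▸ m0, --c--▸ m1
  m1 = c.a.(0 + 0) :: --c--▸ m2
  m2 = a.(0 + 0) :: --a--▸ m3
  m3 = 0 + 0 :: ·
Reachable graph of Q (4 states):
  n0 = rec X. c.c.a.(0 + 0) + a.X :: --a--▸ n0, --c--▸ n1
  n1 = c.a.(0 + 0) :: --c--▸ n2
  n2 = a.(0 + 0) :: --a--▸ n3
  n3 = 0 + 0 :: ·
Trace ⟨ccc⟩ through P, begin at {m0}:
  [1] c ⇒ {m0, m1}
  [2] c ⇒ {m0, m1, m2}
  [3] c ⇒ {m0, m1, m2}
  P completes σ.
Trace ⟨ccc⟩ through Q, begin at {n0}:
  [1] c ⇒ {n1}
  [2] c ⇒ {n2}
  [3] c ⇒ ∅ (Q stuck)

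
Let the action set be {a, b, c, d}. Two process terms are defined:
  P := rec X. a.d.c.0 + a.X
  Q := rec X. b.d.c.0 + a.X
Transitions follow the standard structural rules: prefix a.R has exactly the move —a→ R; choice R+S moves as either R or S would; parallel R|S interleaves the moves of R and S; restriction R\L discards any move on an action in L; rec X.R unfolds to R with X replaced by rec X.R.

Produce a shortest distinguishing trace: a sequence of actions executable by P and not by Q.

P's transition system — 4 states:
  m0 = rec X. a.d.c.0 + a.X :: -a-> m0, -a-> m1
  m1 = d.c.0 :: -d-> m2
  m2 = c.0 :: -c-> m3
  m3 = 0 :: ·
Q's transition system — 4 states:
  n0 = rec X. b.d.c.0 + a.X :: -a-> n0, -b-> n1
  n1 = d.c.0 :: -d-> n2
  n2 = c.0 :: -c-> n3
  n3 = 0 :: ·
Executing ad from P (initial set {m0}):
  [1] a ⇒ {m0, m1}
  [2] d ⇒ {m2}
  ✓ P
Executing ad from Q (initial set {n0}):
  [1] a ⇒ {n0}
  [2] d ⇒ no successor for Q

ad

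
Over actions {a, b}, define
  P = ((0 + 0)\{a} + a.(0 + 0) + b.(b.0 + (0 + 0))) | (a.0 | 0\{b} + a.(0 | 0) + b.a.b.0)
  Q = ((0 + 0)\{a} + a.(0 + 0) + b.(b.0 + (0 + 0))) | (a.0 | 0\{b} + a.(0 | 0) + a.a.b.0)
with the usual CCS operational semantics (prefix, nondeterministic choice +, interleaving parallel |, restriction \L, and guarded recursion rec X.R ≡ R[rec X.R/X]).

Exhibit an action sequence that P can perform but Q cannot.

P's transition system — 24 states:
  p0 = ((0 + 0)\{a} + a.(0 + 0) + b.(b.0 + (0 + 0))) | (a.0 | 0\{b} + a.(0 | 0) + b.a.b.0) ⊢ =a=> p1, =a=> p2, =a=> p3, =b=> p4, =b=> p5
  p1 = ((0 + 0)\{a} + a.(0 + 0) + b.(b.0 + (0 + 0))) | (0 | 0) ⊢ =a=> p6, =b=> p7
  p2 = ((0 + 0)\{a} + a.(0 + 0) + b.(b.0 + (0 + 0))) | (0 | 0\{b}) ⊢ =a=> p8, =b=> p9
  p3 = (0 + 0) | (a.0 | 0\{b} + a.(0 | 0) + b.a.b.0) ⊢ =a=> p6, =a=> p8, =b=> p10
  p4 = ((0 + 0)\{a} + a.(0 + 0) + b.(b.0 + (0 + 0))) | a.b.0 ⊢ =a=> p10, =a=> p11, =b=> p12
  p5 = (b.0 + (0 + 0)) | (a.0 | 0\{b} + a.(0 | 0) + b.a.b.0) ⊢ =a=> p7, =a=> p9, =b=> p12, =b=> p13
  p6 = (0 + 0) | (0 | 0) ⊢ deadlocked
  p7 = (b.0 + (0 + 0)) | (0 | 0) ⊢ =b=> p14
  p8 = (0 + 0) | (0 | 0\{b}) ⊢ deadlocked
  p9 = (b.0 + (0 + 0)) | (0 | 0\{b}) ⊢ =b=> p15
  p10 = (0 + 0) | a.b.0 ⊢ =a=> p16
  p11 = ((0 + 0)\{a} + a.(0 + 0) + b.(b.0 + (0 + 0))) | b.0 ⊢ =a=> p16, =b=> p17, =b=> p18
  p12 = (b.0 + (0 + 0)) | a.b.0 ⊢ =a=> p18, =b=> p19
  p13 = 0 | (a.0 | 0\{b} + a.(0 | 0) + b.a.b.0) ⊢ =a=> p14, =a=> p15, =b=> p19
  p14 = 0 | (0 | 0) ⊢ deadlocked
  p15 = 0 | (0 | 0\{b}) ⊢ deadlocked
  p16 = (0 + 0) | b.0 ⊢ =b=> p20
  p17 = ((0 + 0)\{a} + a.(0 + 0) + b.(b.0 + (0 + 0))) | 0 ⊢ =a=> p20, =b=> p21
  p18 = (b.0 + (0 + 0)) | b.0 ⊢ =b=> p21, =b=> p22
  p19 = 0 | a.b.0 ⊢ =a=> p22
  p20 = (0 + 0) | 0 ⊢ deadlocked
  p21 = (b.0 + (0 + 0)) | 0 ⊢ =b=> p23
  p22 = 0 | b.0 ⊢ =b=> p23
  p23 = 0 | 0 ⊢ deadlocked
Q's transition system — 24 states:
  q0 = ((0 + 0)\{a} + a.(0 + 0) + b.(b.0 + (0 + 0))) | (a.0 | 0\{b} + a.(0 | 0) + a.a.b.0) ⊢ =a=> q1, =a=> q2, =a=> q3, =a=> q4, =b=> q5
  q1 = ((0 + 0)\{a} + a.(0 + 0) + b.(b.0 + (0 + 0))) | (0 | 0) ⊢ =a=> q6, =b=> q7
  q2 = ((0 + 0)\{a} + a.(0 + 0) + b.(b.0 + (0 + 0))) | (0 | 0\{b}) ⊢ =a=> q8, =b=> q9
  q3 = ((0 + 0)\{a} + a.(0 + 0) + b.(b.0 + (0 + 0))) | a.b.0 ⊢ =a=> q10, =a=> q11, =b=> q12
  q4 = (0 + 0) | (a.0 | 0\{b} + a.(0 | 0) + a.a.b.0) ⊢ =a=> q11, =a=> q6, =a=> q8
  q5 = (b.0 + (0 + 0)) | (a.0 | 0\{b} + a.(0 | 0) + a.a.b.0) ⊢ =a=> q12, =a=> q7, =a=> q9, =b=> q13
  q6 = (0 + 0) | (0 | 0) ⊢ deadlocked
  q7 = (b.0 + (0 + 0)) | (0 | 0) ⊢ =b=> q14
  q8 = (0 + 0) | (0 | 0\{b}) ⊢ deadlocked
  q9 = (b.0 + (0 + 0)) | (0 | 0\{b}) ⊢ =b=> q15
  q10 = ((0 + 0)\{a} + a.(0 + 0) + b.(b.0 + (0 + 0))) | b.0 ⊢ =a=> q16, =b=> q17, =b=> q18
  q11 = (0 + 0) | a.b.0 ⊢ =a=> q16
  q12 = (b.0 + (0 + 0)) | a.b.0 ⊢ =a=> q18, =b=> q19
  q13 = 0 | (a.0 | 0\{b} + a.(0 | 0) + a.a.b.0) ⊢ =a=> q14, =a=> q15, =a=> q19
  q14 = 0 | (0 | 0) ⊢ deadlocked
  q15 = 0 | (0 | 0\{b}) ⊢ deadlocked
  q16 = (0 + 0) | b.0 ⊢ =b=> q20
  q17 = ((0 + 0)\{a} + a.(0 + 0) + b.(b.0 + (0 + 0))) | 0 ⊢ =a=> q20, =b=> q21
  q18 = (b.0 + (0 + 0)) | b.0 ⊢ =b=> q21, =b=> q22
  q19 = 0 | a.b.0 ⊢ =a=> q22
  q20 = (0 + 0) | 0 ⊢ deadlocked
  q21 = (b.0 + (0 + 0)) | 0 ⊢ =b=> q23
  q22 = 0 | b.0 ⊢ =b=> q23
  q23 = 0 | 0 ⊢ deadlocked
Trace ⟨bbb⟩ through P, begin at {p0}:
  after b @ step 1: {p4, p5}
  after b @ step 2: {p12, p13}
  after b @ step 3: {p19}
  ✓ P
Trace ⟨bbb⟩ through Q, begin at {q0}:
  after b @ step 1: {q5}
  after b @ step 2: {q13}
  after b @ step 3: ∅ (Q stuck)

bbb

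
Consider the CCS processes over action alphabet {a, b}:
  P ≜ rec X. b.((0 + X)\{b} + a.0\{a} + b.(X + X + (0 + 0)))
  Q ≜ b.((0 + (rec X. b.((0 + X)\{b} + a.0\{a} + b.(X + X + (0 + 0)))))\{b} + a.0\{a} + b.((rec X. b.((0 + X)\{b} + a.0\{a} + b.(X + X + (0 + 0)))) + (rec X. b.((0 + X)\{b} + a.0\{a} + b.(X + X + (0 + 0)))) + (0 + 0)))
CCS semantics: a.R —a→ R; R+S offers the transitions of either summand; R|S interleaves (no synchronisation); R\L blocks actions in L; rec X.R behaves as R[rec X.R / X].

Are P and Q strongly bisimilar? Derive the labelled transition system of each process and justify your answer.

Reachable graph of P (4 states):
  p0 = rec X. b.((0 + X)\{b} + a.0\{a} + b.(X + X + (0 + 0))) ⊢ =b=> p1
  p1 = (0 + (rec X. b.((0 + X)\{b} + a.0\{a} + b.(X + X + (0 + 0)))))\{b} + a.0\{a} + b.((rec X. b.((0 + X)\{b} + a.0\{a} + b.(X + X + (0 + 0)))) + (rec X. b.((0 + X)\{b} + a.0\{a} + b.(X + X + (0 + 0)))) + (0 + 0)) ⊢ =a=> p2, =b=> p3
  p2 = 0\{a} ⊢ (no moves)
  p3 = (rec X. b.((0 + X)\{b} + a.0\{a} + b.(X + X + (0 + 0)))) + (rec X. b.((0 + X)\{b} + a.0\{a} + b.(X + X + (0 + 0)))) + (0 + 0) ⊢ =b=> p1
Reachable graph of Q (4 states):
  q0 = b.((0 + (rec X. b.((0 + X)\{b} + a.0\{a} + b.(X + X + (0 + 0)))))\{b} + a.0\{a} + b.((rec X. b.((0 + X)\{b} + a.0\{a} + b.(X + X + (0 + 0)))) + (rec X. b.((0 + X)\{b} + a.0\{a} + b.(X + X + (0 + 0)))) + (0 + 0))) ⊢ =b=> q1
  q1 = (0 + (rec X. b.((0 + X)\{b} + a.0\{a} + b.(X + X + (0 + 0)))))\{b} + a.0\{a} + b.((rec X. b.((0 + X)\{b} + a.0\{a} + b.(X + X + (0 + 0)))) + (rec X. b.((0 + X)\{b} + a.0\{a} + b.(X + X + (0 + 0)))) + (0 + 0)) ⊢ =a=> q2, =b=> q3
  q2 = 0\{a} ⊢ (no moves)
  q3 = (rec X. b.((0 + X)\{b} + a.0\{a} + b.(X + X + (0 + 0)))) + (rec X. b.((0 + X)\{b} + a.0\{a} + b.(X + X + (0 + 0)))) + (0 + 0) ⊢ =b=> q1
Coarsest stable partition (strong bisimilarity classes):
  B0 = {p0, p3, q0, q3}
  B1 = {p1, q1}
  B2 = {p2, q2}
p0 ∈ B0, q0 ∈ B0 → same block

YES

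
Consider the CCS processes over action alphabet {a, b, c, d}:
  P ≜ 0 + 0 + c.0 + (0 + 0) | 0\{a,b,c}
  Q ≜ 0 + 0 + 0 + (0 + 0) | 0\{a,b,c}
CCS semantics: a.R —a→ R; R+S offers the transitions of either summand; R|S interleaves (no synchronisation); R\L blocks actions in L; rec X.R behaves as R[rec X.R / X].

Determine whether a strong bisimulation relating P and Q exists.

P's transition system — 2 states:
  u0 = 0 + 0 + c.0 + (0 + 0) | 0\{a,b,c} :: -c-> u1
  u1 = 0 :: stopped
Q's transition system — 1 states:
  v0 = 0 + 0 + 0 + (0 + 0) | 0\{a,b,c} :: stopped
Partition-refinement fixed point:
  B0 = {u0}
  B1 = {u1, v0}
u0 ∈ B0, v0 ∈ B1 → different blocks

P ≁ Q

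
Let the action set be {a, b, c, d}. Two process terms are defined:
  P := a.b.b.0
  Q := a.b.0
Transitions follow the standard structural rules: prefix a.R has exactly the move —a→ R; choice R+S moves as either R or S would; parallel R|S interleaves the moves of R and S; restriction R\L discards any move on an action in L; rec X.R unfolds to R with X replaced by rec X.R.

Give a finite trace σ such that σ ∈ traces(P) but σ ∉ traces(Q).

abb

Reachable graph of P (4 states):
  m0 = a.b.b.0 ⊢ =a=> m1
  m1 = b.b.0 ⊢ =b=> m2
  m2 = b.0 ⊢ =b=> m3
  m3 = 0 ⊢ (no moves)
Reachable graph of Q (3 states):
  n0 = a.b.0 ⊢ =a=> n1
  n1 = b.0 ⊢ =b=> n2
  n2 = 0 ⊢ (no moves)
Run σ = ⟨abb⟩ on P: start {m0}
  step 1 (a): {m1}
  step 2 (b): {m2}
  step 3 (b): {m3}
  ✓ P
Run σ = ⟨abb⟩ on Q: start {n0}
  step 1 (a): {n1}
  step 2 (b): {n2}
  step 3 (b): ∅ (Q stuck)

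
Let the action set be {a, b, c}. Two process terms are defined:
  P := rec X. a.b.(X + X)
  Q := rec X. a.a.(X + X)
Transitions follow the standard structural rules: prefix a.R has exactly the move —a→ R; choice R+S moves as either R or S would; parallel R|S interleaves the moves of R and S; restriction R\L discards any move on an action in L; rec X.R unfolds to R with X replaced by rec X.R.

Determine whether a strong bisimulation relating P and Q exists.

LTS(P): 3 reachable states
  m0 = rec X. a.b.(X + X) ⊢ --a--▸ m1
  m1 = b.((rec X. a.b.(X + X)) + (rec X. a.b.(X + X))) ⊢ --b--▸ m2
  m2 = (rec X. a.b.(X + X)) + (rec X. a.b.(X + X)) ⊢ --a--▸ m1
LTS(Q): 3 reachable states
  n0 = rec X. a.a.(X + X) ⊢ --a--▸ n1
  n1 = a.((rec X. a.a.(X + X)) + (rec X. a.a.(X + X))) ⊢ --a--▸ n2
  n2 = (rec X. a.a.(X + X)) + (rec X. a.a.(X + X)) ⊢ --a--▸ n1
Coarsest stable partition (strong bisimilarity classes):
  B0 = {m0, m2}
  B1 = {m1}
  B2 = {n0, n1, n2}
m0 ∈ B0, n0 ∈ B2 → different blocks

NO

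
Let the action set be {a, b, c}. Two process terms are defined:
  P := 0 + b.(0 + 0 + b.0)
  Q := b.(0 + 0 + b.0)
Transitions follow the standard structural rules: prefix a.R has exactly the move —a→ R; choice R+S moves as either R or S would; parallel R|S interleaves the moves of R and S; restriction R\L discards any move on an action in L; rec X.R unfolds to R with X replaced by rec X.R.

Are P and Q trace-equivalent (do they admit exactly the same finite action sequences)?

Reachable graph of P (3 states):
  u0 = 0 + b.(0 + 0 + b.0) | =b=> u1
  u1 = 0 + 0 + b.0 | =b=> u2
  u2 = 0 | ∅
Reachable graph of Q (3 states):
  v0 = b.(0 + 0 + b.0) | =b=> v1
  v1 = 0 + 0 + b.0 | =b=> v2
  v2 = 0 | ∅
Bisimilarity quotient blocks:
  B0 = {u0, v0}
  B1 = {u1, v1}
  B2 = {u2, v2}
u0 ∈ B0, v0 ∈ B0 → same block
Bisimilar ⇒ trace-equivalent.

traces(P) = traces(Q)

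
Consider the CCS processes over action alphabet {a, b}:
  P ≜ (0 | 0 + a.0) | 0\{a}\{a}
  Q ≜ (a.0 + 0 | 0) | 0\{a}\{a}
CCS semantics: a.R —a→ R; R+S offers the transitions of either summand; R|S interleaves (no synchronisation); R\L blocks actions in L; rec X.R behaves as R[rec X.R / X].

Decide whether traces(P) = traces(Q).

trace-equivalent

Reachable graph of P (2 states):
  u0 = (0 | 0 + a.0) | 0\{a}\{a} has moves -a-> u1
  u1 = 0 | 0\{a}\{a} has moves deadlocked
Reachable graph of Q (2 states):
  v0 = (a.0 + 0 | 0) | 0\{a}\{a} has moves -a-> v1
  v1 = 0 | 0\{a}\{a} has moves deadlocked
Partition-refinement fixed point:
  B0 = {u0, v0}
  B1 = {u1, v1}
u0 ∈ B0, v0 ∈ B0 → same block
Bisimilar ⇒ trace-equivalent.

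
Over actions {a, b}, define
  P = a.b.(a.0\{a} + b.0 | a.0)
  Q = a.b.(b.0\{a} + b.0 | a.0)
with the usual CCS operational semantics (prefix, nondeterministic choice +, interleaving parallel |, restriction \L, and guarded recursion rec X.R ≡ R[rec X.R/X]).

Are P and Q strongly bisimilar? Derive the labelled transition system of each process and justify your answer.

LTS(P): 7 reachable states
  m0 = a.b.(a.0\{a} + b.0 | a.0) :: -a-> m1
  m1 = b.(a.0\{a} + b.0 | a.0) :: -b-> m2
  m2 = a.0\{a} + b.0 | a.0 :: -a-> m3, -a-> m4, -b-> m5
  m3 = 0\{a} :: ∅
  m4 = b.0 | 0 :: -b-> m6
  m5 = 0 | a.0 :: -a-> m6
  m6 = 0 | 0 :: ∅
LTS(Q): 7 reachable states
  n0 = a.b.(b.0\{a} + b.0 | a.0) :: -a-> n1
  n1 = b.(b.0\{a} + b.0 | a.0) :: -b-> n2
  n2 = b.0\{a} + b.0 | a.0 :: -a-> n3, -b-> n4, -b-> n5
  n3 = b.0 | 0 :: -b-> n6
  n4 = 0 | a.0 :: -a-> n6
  n5 = 0\{a} :: ∅
  n6 = 0 | 0 :: ∅
Partition-refinement fixed point:
  B0 = {m0}
  B1 = {m1}
  B2 = {m2}
  B3 = {m5, n4}
  B4 = {m3, m6, n5, n6}
  B5 = {m4, n3}
  B6 = {n0}
  B7 = {n1}
  B8 = {n2}
m0 ∈ B0, n0 ∈ B6 → different blocks

P ≁ Q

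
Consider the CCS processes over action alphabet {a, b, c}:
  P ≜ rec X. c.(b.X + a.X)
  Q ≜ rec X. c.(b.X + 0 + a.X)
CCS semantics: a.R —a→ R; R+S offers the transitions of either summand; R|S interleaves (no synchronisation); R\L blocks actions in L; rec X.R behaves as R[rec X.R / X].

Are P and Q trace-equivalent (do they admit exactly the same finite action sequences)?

YES

LTS(P): 2 reachable states
  p0 = rec X. c.(b.X + a.X) | --c--▸ p1
  p1 = b.(rec X. c.(b.X + a.X)) + a.(rec X. c.(b.X + a.X)) | --a--▸ p0, --b--▸ p0
LTS(Q): 2 reachable states
  q0 = rec X. c.(b.X + 0 + a.X) | --c--▸ q1
  q1 = b.(rec X. c.(b.X + 0 + a.X)) + 0 + a.(rec X. c.(b.X + 0 + a.X)) | --a--▸ q0, --b--▸ q0
Bisimilarity quotient blocks:
  B0 = {p0, q0}
  B1 = {p1, q1}
p0 ∈ B0, q0 ∈ B0 → same block
Bisimilar ⇒ trace-equivalent.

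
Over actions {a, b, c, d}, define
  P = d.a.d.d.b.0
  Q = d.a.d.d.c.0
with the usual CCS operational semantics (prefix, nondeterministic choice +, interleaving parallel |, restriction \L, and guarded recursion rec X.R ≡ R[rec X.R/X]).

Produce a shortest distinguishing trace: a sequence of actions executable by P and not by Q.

daddb

P's transition system — 6 states:
  u0 = d.a.d.d.b.0 has moves ··d··> u1
  u1 = a.d.d.b.0 has moves ··a··> u2
  u2 = d.d.b.0 has moves ··d··> u3
  u3 = d.b.0 has moves ··d··> u4
  u4 = b.0 has moves ··b··> u5
  u5 = 0 has moves stopped
Q's transition system — 6 states:
  v0 = d.a.d.d.c.0 has moves ··d··> v1
  v1 = a.d.d.c.0 has moves ··a··> v2
  v2 = d.d.c.0 has moves ··d··> v3
  v3 = d.c.0 has moves ··d··> v4
  v4 = c.0 has moves ··c··> v5
  v5 = 0 has moves stopped
Run σ = ⟨daddb⟩ on P: start {u0}
  [1] d ⇒ {u1}
  [2] a ⇒ {u2}
  [3] d ⇒ {u3}
  [4] d ⇒ {u4}
  [5] b ⇒ {u5}
  — P admits the full trace.
Run σ = ⟨daddb⟩ on Q: start {v0}
  [1] d ⇒ {v1}
  [2] a ⇒ {v2}
  [3] d ⇒ {v3}
  [4] d ⇒ {v4}
  [5] b ⇒ no successor for Q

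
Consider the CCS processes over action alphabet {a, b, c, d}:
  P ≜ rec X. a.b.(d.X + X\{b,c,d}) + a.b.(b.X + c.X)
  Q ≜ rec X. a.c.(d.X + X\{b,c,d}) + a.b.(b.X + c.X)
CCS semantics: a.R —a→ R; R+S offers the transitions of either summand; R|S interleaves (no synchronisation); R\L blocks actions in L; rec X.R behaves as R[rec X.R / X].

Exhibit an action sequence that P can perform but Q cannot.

aba

Reachable graph of P (7 states):
  s0 = rec X. a.b.(d.X + X\{b,c,d}) + a.b.(b.X + c.X) has moves =a=> s1, =a=> s2
  s1 = b.(b.(rec X. a.b.(d.X + X\{b,c,d}) + a.b.(b.X + c.X)) + c.(rec X. a.b.(d.X + X\{b,c,d}) + a.b.(b.X + c.X))) has moves =b=> s3
  s2 = b.(d.(rec X. a.b.(d.X + X\{b,c,d}) + a.b.(b.X + c.X)) + (rec X. a.b.(d.X + X\{b,c,d}) + a.b.(b.X + c.X))\{b,c,d}) has moves =b=> s4
  s3 = b.(rec X. a.b.(d.X + X\{b,c,d}) + a.b.(b.X + c.X)) + c.(rec X. a.b.(d.X + X\{b,c,d}) + a.b.(b.X + c.X)) has moves =b=> s0, =c=> s0
  s4 = d.(rec X. a.b.(d.X + X\{b,c,d}) + a.b.(b.X + c.X)) + (rec X. a.b.(d.X + X\{b,c,d}) + a.b.(b.X + c.X))\{b,c,d} has moves =a=> s5, =a=> s6, =d=> s0
  s5 = (b.(b.(rec X. a.b.(d.X + X\{b,c,d}) + a.b.(b.X + c.X)) + c.(rec X. a.b.(d.X + X\{b,c,d}) + a.b.(b.X + c.X))))\{b,c,d} has moves deadlocked
  s6 = (b.(d.(rec X. a.b.(d.X + X\{b,c,d}) + a.b.(b.X + c.X)) + (rec X. a.b.(d.X + X\{b,c,d}) + a.b.(b.X + c.X))\{b,c,d}))\{b,c,d} has moves deadlocked
Reachable graph of Q (7 states):
  t0 = rec X. a.c.(d.X + X\{b,c,d}) + a.b.(b.X + c.X) has moves =a=> t1, =a=> t2
  t1 = b.(b.(rec X. a.c.(d.X + X\{b,c,d}) + a.b.(b.X + c.X)) + c.(rec X. a.c.(d.X + X\{b,c,d}) + a.b.(b.X + c.X))) has moves =b=> t3
  t2 = c.(d.(rec X. a.c.(d.X + X\{b,c,d}) + a.b.(b.X + c.X)) + (rec X. a.c.(d.X + X\{b,c,d}) + a.b.(b.X + c.X))\{b,c,d}) has moves =c=> t4
  t3 = b.(rec X. a.c.(d.X + X\{b,c,d}) + a.b.(b.X + c.X)) + c.(rec X. a.c.(d.X + X\{b,c,d}) + a.b.(b.X + c.X)) has moves =b=> t0, =c=> t0
  t4 = d.(rec X. a.c.(d.X + X\{b,c,d}) + a.b.(b.X + c.X)) + (rec X. a.c.(d.X + X\{b,c,d}) + a.b.(b.X + c.X))\{b,c,d} has moves =a=> t5, =a=> t6, =d=> t0
  t5 = (b.(b.(rec X. a.c.(d.X + X\{b,c,d}) + a.b.(b.X + c.X)) + c.(rec X. a.c.(d.X + X\{b,c,d}) + a.b.(b.X + c.X))))\{b,c,d} has moves deadlocked
  t6 = (c.(d.(rec X. a.c.(d.X + X\{b,c,d}) + a.b.(b.X + c.X)) + (rec X. a.c.(d.X + X\{b,c,d}) + a.b.(b.X + c.X))\{b,c,d}))\{b,c,d} has moves deadlocked
Trace ⟨aba⟩ through P, begin at {s0}:
  [1] a ⇒ {s1, s2}
  [2] b ⇒ {s3, s4}
  [3] a ⇒ {s5, s6}
  P completes σ.
Trace ⟨aba⟩ through Q, begin at {t0}:
  [1] a ⇒ {t1, t2}
  [2] b ⇒ {t3}
  [3] a ⇒ ∅ (Q stuck)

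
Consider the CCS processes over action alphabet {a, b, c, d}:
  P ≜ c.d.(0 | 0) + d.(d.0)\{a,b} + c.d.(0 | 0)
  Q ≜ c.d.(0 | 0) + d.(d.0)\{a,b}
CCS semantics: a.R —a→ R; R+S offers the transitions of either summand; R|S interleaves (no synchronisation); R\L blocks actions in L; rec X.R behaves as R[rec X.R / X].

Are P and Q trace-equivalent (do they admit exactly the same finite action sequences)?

YES

Reachable graph of P (5 states):
  s0 = c.d.(0 | 0) + d.(d.0)\{a,b} + c.d.(0 | 0) | ··c··> s1, ··d··> s2
  s1 = d.(0 | 0) | ··d··> s3
  s2 = (d.0)\{a,b} | ··d··> s4
  s3 = 0 | 0 | ∅
  s4 = 0\{a,b} | ∅
Reachable graph of Q (5 states):
  t0 = c.d.(0 | 0) + d.(d.0)\{a,b} | ··c··> t1, ··d··> t2
  t1 = d.(0 | 0) | ··d··> t3
  t2 = (d.0)\{a,b} | ··d··> t4
  t3 = 0 | 0 | ∅
  t4 = 0\{a,b} | ∅
Bisimilarity quotient blocks:
  B0 = {s0, t0}
  B1 = {s1, s2, t1, t2}
  B2 = {s3, s4, t3, t4}
s0 ∈ B0, t0 ∈ B0 → same block
Bisimilar ⇒ trace-equivalent.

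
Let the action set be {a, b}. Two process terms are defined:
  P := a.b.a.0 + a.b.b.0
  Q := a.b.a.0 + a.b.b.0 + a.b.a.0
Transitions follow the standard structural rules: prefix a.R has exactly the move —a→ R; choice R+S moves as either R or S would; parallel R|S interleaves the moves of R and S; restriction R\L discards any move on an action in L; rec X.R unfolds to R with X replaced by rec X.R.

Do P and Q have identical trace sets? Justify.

P's transition system — 6 states:
  s0 = a.b.a.0 + a.b.b.0 → —a→ s1, —a→ s2
  s1 = b.a.0 → —b→ s3
  s2 = b.b.0 → —b→ s4
  s3 = a.0 → —a→ s5
  s4 = b.0 → —b→ s5
  s5 = 0 → deadlocked
Q's transition system — 6 states:
  t0 = a.b.a.0 + a.b.b.0 + a.b.a.0 → —a→ t1, —a→ t2
  t1 = b.a.0 → —b→ t3
  t2 = b.b.0 → —b→ t4
  t3 = a.0 → —a→ t5
  t4 = b.0 → —b→ t5
  t5 = 0 → deadlocked
Partition-refinement fixed point:
  B0 = {s0, t0}
  B1 = {s2, t2}
  B2 = {s4, t4}
  B3 = {s5, t5}
  B4 = {s1, t1}
  B5 = {s3, t3}
s0 ∈ B0, t0 ∈ B0 → same block
Bisimilar ⇒ trace-equivalent.

trace-equivalent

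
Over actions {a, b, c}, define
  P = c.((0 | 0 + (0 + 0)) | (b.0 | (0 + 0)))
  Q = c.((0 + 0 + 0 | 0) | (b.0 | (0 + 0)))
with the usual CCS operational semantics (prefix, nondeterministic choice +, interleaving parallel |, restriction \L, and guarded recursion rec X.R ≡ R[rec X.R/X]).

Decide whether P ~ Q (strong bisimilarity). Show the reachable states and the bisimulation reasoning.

bisimilar

LTS(P): 3 reachable states
  u0 = c.((0 | 0 + (0 + 0)) | (b.0 | (0 + 0))) | ··c··> u1
  u1 = (0 | 0 + (0 + 0)) | (b.0 | (0 + 0)) | ··b··> u2
  u2 = (0 | 0 + (0 + 0)) | (0 | (0 + 0)) | (no moves)
LTS(Q): 3 reachable states
  v0 = c.((0 + 0 + 0 | 0) | (b.0 | (0 + 0))) | ··c··> v1
  v1 = (0 + 0 + 0 | 0) | (b.0 | (0 + 0)) | ··b··> v2
  v2 = (0 + 0 + 0 | 0) | (0 | (0 + 0)) | (no moves)
Bisimilarity quotient blocks:
  B0 = {u0, v0}
  B1 = {u1, v1}
  B2 = {u2, v2}
u0 ∈ B0, v0 ∈ B0 → same block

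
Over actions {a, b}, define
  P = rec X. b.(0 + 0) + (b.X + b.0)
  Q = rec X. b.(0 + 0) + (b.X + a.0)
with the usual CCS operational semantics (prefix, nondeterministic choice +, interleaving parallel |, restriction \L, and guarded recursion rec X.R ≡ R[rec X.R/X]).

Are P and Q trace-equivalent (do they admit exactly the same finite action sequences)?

traces(P) ≠ traces(Q) — witness ⟨a⟩

P's transition system — 3 states:
  s0 = rec X. b.(0 + 0) + (b.X + b.0) ⊢ --b--▸ s0, --b--▸ s1, --b--▸ s2
  s1 = 0 ⊢ ·
  s2 = 0 + 0 ⊢ ·
Q's transition system — 3 states:
  t0 = rec X. b.(0 + 0) + (b.X + a.0) ⊢ --a--▸ t1, --b--▸ t0, --b--▸ t2
  t1 = 0 ⊢ ·
  t2 = 0 + 0 ⊢ ·
Trace ⟨a⟩ through Q, begin at {t0}:
  step 1 (a): {t1}
  ✓ Q
Trace ⟨a⟩ through P, begin at {s0}:
  step 1 (a): ∅  — P cannot continue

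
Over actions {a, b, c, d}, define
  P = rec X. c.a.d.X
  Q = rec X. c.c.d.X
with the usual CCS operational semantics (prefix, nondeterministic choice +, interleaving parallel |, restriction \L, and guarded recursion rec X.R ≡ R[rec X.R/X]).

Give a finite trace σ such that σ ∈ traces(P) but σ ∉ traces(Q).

ca

Reachable graph of P (3 states):
  m0 = rec X. c.a.d.X | --c--▸ m1
  m1 = a.d.(rec X. c.a.d.X) | --a--▸ m2
  m2 = d.(rec X. c.a.d.X) | --d--▸ m0
Reachable graph of Q (3 states):
  n0 = rec X. c.c.d.X | --c--▸ n1
  n1 = c.d.(rec X. c.c.d.X) | --c--▸ n2
  n2 = d.(rec X. c.c.d.X) | --d--▸ n0
Executing ca from P (initial set {m0}):
  after c @ step 1: {m1}
  after a @ step 2: {m2}
  — P admits the full trace.
Executing ca from Q (initial set {n0}):
  after c @ step 1: {n1}
  after a @ step 2: ∅  — Q cannot continue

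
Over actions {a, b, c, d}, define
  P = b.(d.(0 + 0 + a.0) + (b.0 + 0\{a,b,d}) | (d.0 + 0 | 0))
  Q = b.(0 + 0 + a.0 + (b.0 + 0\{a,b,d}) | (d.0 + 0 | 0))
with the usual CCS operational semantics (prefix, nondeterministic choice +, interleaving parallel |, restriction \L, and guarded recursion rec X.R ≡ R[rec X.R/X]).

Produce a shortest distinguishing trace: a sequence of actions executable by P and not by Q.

Reachable graph of P (7 states):
  s0 = b.(d.(0 + 0 + a.0) + (b.0 + 0\{a,b,d}) | (d.0 + 0 | 0)) → =b=> s1
  s1 = d.(0 + 0 + a.0) + (b.0 + 0\{a,b,d}) | (d.0 + 0 | 0) → =b=> s2, =d=> s3, =d=> s4
  s2 = 0 | (d.0 + 0 | 0) → =d=> s5
  s3 = (b.0 + 0\{a,b,d}) | 0 → =b=> s5
  s4 = 0 + 0 + a.0 → =a=> s6
  s5 = 0 | 0 → ∅
  s6 = 0 → ∅
Reachable graph of Q (6 states):
  t0 = b.(0 + 0 + a.0 + (b.0 + 0\{a,b,d}) | (d.0 + 0 | 0)) → =b=> t1
  t1 = 0 + 0 + a.0 + (b.0 + 0\{a,b,d}) | (d.0 + 0 | 0) → =a=> t2, =b=> t3, =d=> t4
  t2 = 0 → ∅
  t3 = 0 | (d.0 + 0 | 0) → =d=> t5
  t4 = (b.0 + 0\{a,b,d}) | 0 → =b=> t5
  t5 = 0 | 0 → ∅
Trace ⟨bda⟩ through P, begin at {s0}:
  [1] b ⇒ {s1}
  [2] d ⇒ {s3, s4}
  [3] a ⇒ {s6}
  ✓ P
Trace ⟨bda⟩ through Q, begin at {t0}:
  [1] b ⇒ {t1}
  [2] d ⇒ {t4}
  [3] a ⇒ no successor for Q

bda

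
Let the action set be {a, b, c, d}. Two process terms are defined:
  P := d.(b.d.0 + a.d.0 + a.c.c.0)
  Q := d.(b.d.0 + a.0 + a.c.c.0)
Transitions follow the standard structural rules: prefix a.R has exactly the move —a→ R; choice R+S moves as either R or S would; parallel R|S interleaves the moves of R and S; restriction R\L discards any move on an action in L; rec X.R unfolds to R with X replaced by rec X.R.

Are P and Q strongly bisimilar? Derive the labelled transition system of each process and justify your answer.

NO

P's transition system — 6 states:
  s0 = d.(b.d.0 + a.d.0 + a.c.c.0) :: ··d··> s1
  s1 = b.d.0 + a.d.0 + a.c.c.0 :: ··a··> s2, ··a··> s3, ··b··> s3
  s2 = c.c.0 :: ··c··> s4
  s3 = d.0 :: ··d··> s5
  s4 = c.0 :: ··c··> s5
  s5 = 0 :: deadlocked
Q's transition system — 6 states:
  t0 = d.(b.d.0 + a.0 + a.c.c.0) :: ··d··> t1
  t1 = b.d.0 + a.0 + a.c.c.0 :: ··a··> t2, ··a··> t3, ··b··> t4
  t2 = 0 :: deadlocked
  t3 = c.c.0 :: ··c··> t5
  t4 = d.0 :: ··d··> t2
  t5 = c.0 :: ··c··> t2
Bisimilarity quotient blocks:
  B0 = {s0}
  B1 = {s1}
  B2 = {s2, t3}
  B3 = {s4, t5}
  B4 = {s5, t2}
  B5 = {s3, t4}
  B6 = {t0}
  B7 = {t1}
s0 ∈ B0, t0 ∈ B6 → different blocks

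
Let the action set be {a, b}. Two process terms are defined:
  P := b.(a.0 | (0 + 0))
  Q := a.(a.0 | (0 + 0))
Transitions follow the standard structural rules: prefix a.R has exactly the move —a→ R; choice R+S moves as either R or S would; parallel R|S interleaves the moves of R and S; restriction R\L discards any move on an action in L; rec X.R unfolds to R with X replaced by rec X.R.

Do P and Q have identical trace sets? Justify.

traces(P) ≠ traces(Q) — witness ⟨b⟩

Reachable graph of P (3 states):
  s0 = b.(a.0 | (0 + 0)) → =b=> s1
  s1 = a.0 | (0 + 0) → =a=> s2
  s2 = 0 | (0 + 0) → stopped
Reachable graph of Q (3 states):
  t0 = a.(a.0 | (0 + 0)) → =a=> t1
  t1 = a.0 | (0 + 0) → =a=> t2
  t2 = 0 | (0 + 0) → stopped
Run σ = ⟨b⟩ on P: start {s0}
  step 1 (b): {s1}
  ✓ P
Run σ = ⟨b⟩ on Q: start {t0}
  step 1 (b): no successor for Q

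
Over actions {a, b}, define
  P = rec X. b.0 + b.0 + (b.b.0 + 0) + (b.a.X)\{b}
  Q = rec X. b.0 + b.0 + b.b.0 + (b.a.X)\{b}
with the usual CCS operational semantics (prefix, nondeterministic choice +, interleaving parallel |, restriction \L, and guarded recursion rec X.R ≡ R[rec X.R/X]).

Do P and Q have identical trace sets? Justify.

trace-equivalent

Reachable graph of P (3 states):
  u0 = rec X. b.0 + b.0 + (b.b.0 + 0) + (b.a.X)\{b} :: —b→ u1, —b→ u2
  u1 = 0 :: ·
  u2 = b.0 :: —b→ u1
Reachable graph of Q (3 states):
  v0 = rec X. b.0 + b.0 + b.b.0 + (b.a.X)\{b} :: —b→ v1, —b→ v2
  v1 = 0 :: ·
  v2 = b.0 :: —b→ v1
Coarsest stable partition (strong bisimilarity classes):
  B0 = {u0, v0}
  B1 = {u2, v2}
  B2 = {u1, v1}
u0 ∈ B0, v0 ∈ B0 → same block
Bisimilar ⇒ trace-equivalent.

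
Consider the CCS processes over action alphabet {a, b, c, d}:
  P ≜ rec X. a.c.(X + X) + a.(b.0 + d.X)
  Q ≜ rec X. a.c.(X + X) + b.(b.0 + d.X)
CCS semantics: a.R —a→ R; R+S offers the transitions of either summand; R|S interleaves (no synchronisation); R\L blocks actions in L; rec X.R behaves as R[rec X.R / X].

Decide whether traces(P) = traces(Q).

traces(P) ≠ traces(Q) — witness ⟨ab⟩

LTS(P): 5 reachable states
  m0 = rec X. a.c.(X + X) + a.(b.0 + d.X) | =a=> m1, =a=> m2
  m1 = b.0 + d.(rec X. a.c.(X + X) + a.(b.0 + d.X)) | =b=> m3, =d=> m0
  m2 = c.((rec X. a.c.(X + X) + a.(b.0 + d.X)) + (rec X. a.c.(X + X) + a.(b.0 + d.X))) | =c=> m4
  m3 = 0 | ∅
  m4 = (rec X. a.c.(X + X) + a.(b.0 + d.X)) + (rec X. a.c.(X + X) + a.(b.0 + d.X)) | =a=> m1, =a=> m2
LTS(Q): 5 reachable states
  n0 = rec X. a.c.(X + X) + b.(b.0 + d.X) | =a=> n1, =b=> n2
  n1 = c.((rec X. a.c.(X + X) + b.(b.0 + d.X)) + (rec X. a.c.(X + X) + b.(b.0 + d.X))) | =c=> n3
  n2 = b.0 + d.(rec X. a.c.(X + X) + b.(b.0 + d.X)) | =b=> n4, =d=> n0
  n3 = (rec X. a.c.(X + X) + b.(b.0 + d.X)) + (rec X. a.c.(X + X) + b.(b.0 + d.X)) | =a=> n1, =b=> n2
  n4 = 0 | ∅
Run σ = ⟨ab⟩ on P: start {m0}
  [1] a ⇒ {m1, m2}
  [2] b ⇒ {m3}
  P completes σ.
Run σ = ⟨ab⟩ on Q: start {n0}
  [1] a ⇒ {n1}
  [2] b ⇒ no successor for Q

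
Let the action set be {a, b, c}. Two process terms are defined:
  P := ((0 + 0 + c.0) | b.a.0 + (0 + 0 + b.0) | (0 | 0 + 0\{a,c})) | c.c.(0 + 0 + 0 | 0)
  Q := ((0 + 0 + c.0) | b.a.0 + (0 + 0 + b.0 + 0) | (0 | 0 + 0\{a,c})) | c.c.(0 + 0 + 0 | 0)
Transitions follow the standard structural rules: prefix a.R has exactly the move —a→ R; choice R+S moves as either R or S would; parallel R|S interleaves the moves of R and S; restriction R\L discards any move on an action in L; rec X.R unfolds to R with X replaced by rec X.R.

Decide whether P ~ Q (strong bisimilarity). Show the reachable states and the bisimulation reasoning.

LTS(P): 21 reachable states
  u0 = ((0 + 0 + c.0) | b.a.0 + (0 + 0 + b.0) | (0 | 0 + 0\{a,c})) | c.c.(0 + 0 + 0 | 0) → —b→ u1, —b→ u2, —c→ u3, —c→ u4
  u1 = (0 + 0 + c.0) | a.0 | c.c.(0 + 0 + 0 | 0) → —a→ u5, —c→ u6, —c→ u7
  u2 = 0 | (0 | 0 + 0\{a,c}) | c.c.(0 + 0 + 0 | 0) → —c→ u8
  u3 = ((0 + 0 + c.0) | b.a.0 + (0 + 0 + b.0) | (0 | 0 + 0\{a,c})) | c.(0 + 0 + 0 | 0) → —b→ u6, —b→ u8, —c→ u10, —c→ u9
  u4 = 0 | b.a.0 | c.c.(0 + 0 + 0 | 0) → —b→ u7, —c→ u10
  u5 = (0 + 0 + c.0) | 0 | c.c.(0 + 0 + 0 | 0) → —c→ u11, —c→ u12
  u6 = (0 + 0 + c.0) | a.0 | c.(0 + 0 + 0 | 0) → —a→ u11, —c→ u13, —c→ u14
  u7 = 0 | a.0 | c.c.(0 + 0 + 0 | 0) → —a→ u12, —c→ u14
  u8 = 0 | (0 | 0 + 0\{a,c}) | c.(0 + 0 + 0 | 0) → —c→ u15
  u9 = ((0 + 0 + c.0) | b.a.0 + (0 + 0 + b.0) | (0 | 0 + 0\{a,c})) | (0 + 0 + 0 | 0) → —b→ u13, —b→ u15, —c→ u16
  u10 = 0 | b.a.0 | c.(0 + 0 + 0 | 0) → —b→ u14, —c→ u16
  u11 = (0 + 0 + c.0) | 0 | c.(0 + 0 + 0 | 0) → —c→ u17, —c→ u18
  u12 = 0 | 0 | c.c.(0 + 0 + 0 | 0) → —c→ u18
  u13 = (0 + 0 + c.0) | a.0 | (0 + 0 + 0 | 0) → —a→ u17, —c→ u19
  u14 = 0 | a.0 | c.(0 + 0 + 0 | 0) → —a→ u18, —c→ u19
  u15 = 0 | (0 | 0 + 0\{a,c}) | (0 + 0 + 0 | 0) → (no moves)
  u16 = 0 | b.a.0 | (0 + 0 + 0 | 0) → —b→ u19
  u17 = (0 + 0 + c.0) | 0 | (0 + 0 + 0 | 0) → —c→ u20
  u18 = 0 | 0 | c.(0 + 0 + 0 | 0) → —c→ u20
  u19 = 0 | a.0 | (0 + 0 + 0 | 0) → —a→ u20
  u20 = 0 | 0 | (0 + 0 + 0 | 0) → (no moves)
LTS(Q): 21 reachable states
  v0 = ((0 + 0 + c.0) | b.a.0 + (0 + 0 + b.0 + 0) | (0 | 0 + 0\{a,c})) | c.c.(0 + 0 + 0 | 0) → —b→ v1, —b→ v2, —c→ v3, —c→ v4
  v1 = (0 + 0 + c.0) | a.0 | c.c.(0 + 0 + 0 | 0) → —a→ v5, —c→ v6, —c→ v7
  v2 = 0 | (0 | 0 + 0\{a,c}) | c.c.(0 + 0 + 0 | 0) → —c→ v8
  v3 = ((0 + 0 + c.0) | b.a.0 + (0 + 0 + b.0 + 0) | (0 | 0 + 0\{a,c})) | c.(0 + 0 + 0 | 0) → —b→ v6, —b→ v8, —c→ v10, —c→ v9
  v4 = 0 | b.a.0 | c.c.(0 + 0 + 0 | 0) → —b→ v7, —c→ v10
  v5 = (0 + 0 + c.0) | 0 | c.c.(0 + 0 + 0 | 0) → —c→ v11, —c→ v12
  v6 = (0 + 0 + c.0) | a.0 | c.(0 + 0 + 0 | 0) → —a→ v11, —c→ v13, —c→ v14
  v7 = 0 | a.0 | c.c.(0 + 0 + 0 | 0) → —a→ v12, —c→ v14
  v8 = 0 | (0 | 0 + 0\{a,c}) | c.(0 + 0 + 0 | 0) → —c→ v15
  v9 = ((0 + 0 + c.0) | b.a.0 + (0 + 0 + b.0 + 0) | (0 | 0 + 0\{a,c})) | (0 + 0 + 0 | 0) → —b→ v13, —b→ v15, —c→ v16
  v10 = 0 | b.a.0 | c.(0 + 0 + 0 | 0) → —b→ v14, —c→ v16
  v11 = (0 + 0 + c.0) | 0 | c.(0 + 0 + 0 | 0) → —c→ v17, —c→ v18
  v12 = 0 | 0 | c.c.(0 + 0 + 0 | 0) → —c→ v18
  v13 = (0 + 0 + c.0) | a.0 | (0 + 0 + 0 | 0) → —a→ v17, —c→ v19
  v14 = 0 | a.0 | c.(0 + 0 + 0 | 0) → —a→ v18, —c→ v19
  v15 = 0 | (0 | 0 + 0\{a,c}) | (0 + 0 + 0 | 0) → (no moves)
  v16 = 0 | b.a.0 | (0 + 0 + 0 | 0) → —b→ v19
  v17 = (0 + 0 + c.0) | 0 | (0 + 0 + 0 | 0) → —c→ v20
  v18 = 0 | 0 | c.(0 + 0 + 0 | 0) → —c→ v20
  v19 = 0 | a.0 | (0 + 0 + 0 | 0) → —a→ v20
  v20 = 0 | 0 | (0 + 0 + 0 | 0) → (no moves)
Coarsest stable partition (strong bisimilarity classes):
  B0 = {u0, v0}
  B1 = {u4, v4}
  B2 = {u6, u7, v6, v7}
  B3 = {u13, u14, v13, v14}
  B4 = {u19, v19}
  B5 = {u15, u20, v15, v20}
  B6 = {u17, u18, u8, v17, v18, v8}
  B7 = {u11, u12, u2, v11, v12, v2}
  B8 = {u10, v10}
  B9 = {u16, v16}
  B10 = {u3, v3}
  B11 = {u9, v9}
  B12 = {u1, v1}
  B13 = {u5, v5}
u0 ∈ B0, v0 ∈ B0 → same block

P ~ Q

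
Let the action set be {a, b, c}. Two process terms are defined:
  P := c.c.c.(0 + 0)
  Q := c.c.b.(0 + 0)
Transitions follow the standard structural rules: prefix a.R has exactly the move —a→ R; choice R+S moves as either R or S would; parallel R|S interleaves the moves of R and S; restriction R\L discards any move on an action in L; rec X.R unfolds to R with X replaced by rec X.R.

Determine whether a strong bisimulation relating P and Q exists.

LTS(P): 4 reachable states
  s0 = c.c.c.(0 + 0) has moves ··c··> s1
  s1 = c.c.(0 + 0) has moves ··c··> s2
  s2 = c.(0 + 0) has moves ··c··> s3
  s3 = 0 + 0 has moves (no moves)
LTS(Q): 4 reachable states
  t0 = c.c.b.(0 + 0) has moves ··c··> t1
  t1 = c.b.(0 + 0) has moves ··c··> t2
  t2 = b.(0 + 0) has moves ··b··> t3
  t3 = 0 + 0 has moves (no moves)
Bisimilarity quotient blocks:
  B0 = {s0}
  B1 = {s1}
  B2 = {s2}
  B3 = {s3, t3}
  B4 = {t0}
  B5 = {t1}
  B6 = {t2}
s0 ∈ B0, t0 ∈ B4 → different blocks

NO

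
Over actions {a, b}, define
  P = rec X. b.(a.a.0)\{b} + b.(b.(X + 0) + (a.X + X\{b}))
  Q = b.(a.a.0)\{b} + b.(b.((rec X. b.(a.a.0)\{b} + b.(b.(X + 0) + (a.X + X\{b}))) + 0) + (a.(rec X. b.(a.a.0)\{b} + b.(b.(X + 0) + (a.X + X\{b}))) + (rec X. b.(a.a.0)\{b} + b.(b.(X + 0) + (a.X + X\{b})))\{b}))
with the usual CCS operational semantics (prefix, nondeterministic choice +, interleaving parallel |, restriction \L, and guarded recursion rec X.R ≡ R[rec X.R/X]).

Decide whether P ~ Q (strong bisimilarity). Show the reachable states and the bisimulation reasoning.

bisimilar

Reachable graph of P (6 states):
  u0 = rec X. b.(a.a.0)\{b} + b.(b.(X + 0) + (a.X + X\{b})) → --b--▸ u1, --b--▸ u2
  u1 = (a.a.0)\{b} → --a--▸ u3
  u2 = b.((rec X. b.(a.a.0)\{b} + b.(b.(X + 0) + (a.X + X\{b}))) + 0) + (a.(rec X. b.(a.a.0)\{b} + b.(b.(X + 0) + (a.X + X\{b}))) + (rec X. b.(a.a.0)\{b} + b.(b.(X + 0) + (a.X + X\{b})))\{b}) → --a--▸ u0, --b--▸ u4
  u3 = (a.0)\{b} → --a--▸ u5
  u4 = (rec X. b.(a.a.0)\{b} + b.(b.(X + 0) + (a.X + X\{b}))) + 0 → --b--▸ u1, --b--▸ u2
  u5 = 0\{b} → (no moves)
Reachable graph of Q (7 states):
  v0 = b.(a.a.0)\{b} + b.(b.((rec X. b.(a.a.0)\{b} + b.(b.(X + 0) + (a.X + X\{b}))) + 0) + (a.(rec X. b.(a.a.0)\{b} + b.(b.(X + 0) + (a.X + X\{b}))) + (rec X. b.(a.a.0)\{b} + b.(b.(X + 0) + (a.X + X\{b})))\{b})) → --b--▸ v1, --b--▸ v2
  v1 = (a.a.0)\{b} → --a--▸ v3
  v2 = b.((rec X. b.(a.a.0)\{b} + b.(b.(X + 0) + (a.X + X\{b}))) + 0) + (a.(rec X. b.(a.a.0)\{b} + b.(b.(X + 0) + (a.X + X\{b}))) + (rec X. b.(a.a.0)\{b} + b.(b.(X + 0) + (a.X + X\{b})))\{b}) → --a--▸ v4, --b--▸ v5
  v3 = (a.0)\{b} → --a--▸ v6
  v4 = rec X. b.(a.a.0)\{b} + b.(b.(X + 0) + (a.X + X\{b})) → --b--▸ v1, --b--▸ v2
  v5 = (rec X. b.(a.a.0)\{b} + b.(b.(X + 0) + (a.X + X\{b}))) + 0 → --b--▸ v1, --b--▸ v2
  v6 = 0\{b} → (no moves)
Partition-refinement fixed point:
  B0 = {u0, u4, v0, v4, v5}
  B1 = {u2, v2}
  B2 = {u1, v1}
  B3 = {u3, v3}
  B4 = {u5, v6}
u0 ∈ B0, v0 ∈ B0 → same block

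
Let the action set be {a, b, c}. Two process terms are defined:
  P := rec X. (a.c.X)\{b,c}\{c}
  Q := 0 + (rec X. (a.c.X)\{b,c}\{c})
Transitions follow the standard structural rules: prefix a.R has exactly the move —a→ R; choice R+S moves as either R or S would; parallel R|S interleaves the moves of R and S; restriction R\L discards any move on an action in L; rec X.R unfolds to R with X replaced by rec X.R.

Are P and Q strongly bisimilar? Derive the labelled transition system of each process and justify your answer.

YES

LTS(P): 2 reachable states
  u0 = rec X. (a.c.X)\{b,c}\{c} → ··a··> u1
  u1 = (c.(rec X. (a.c.X)\{b,c}\{c}))\{b,c}\{c} → ·
LTS(Q): 2 reachable states
  v0 = 0 + (rec X. (a.c.X)\{b,c}\{c}) → ··a··> v1
  v1 = (c.(rec X. (a.c.X)\{b,c}\{c}))\{b,c}\{c} → ·
Partition-refinement fixed point:
  B0 = {u0, v0}
  B1 = {u1, v1}
u0 ∈ B0, v0 ∈ B0 → same block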